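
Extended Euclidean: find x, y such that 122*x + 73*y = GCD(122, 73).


Tabular extended Euclidean (each row: r = 122*s + 73*t):
r=122, s=1, t=0
r=73, s=0, t=1
q=1: r=49, s=1, t=-1   [122*(1) + 73*(-1) = 49]
q=1: r=24, s=-1, t=2   [122*(-1) + 73*(2) = 24]
q=2: r=1, s=3, t=-5   [122*(3) + 73*(-5) = 1]
q=24: r=0, s=-73, t=122   [122*(-73) + 73*(122) = 0]
GCD = 1; from the row with r=1: x=3, y=-5
Check: 122*(3) + 73*(-5) = 366 - 365 = 1

GCD = 1, x = 3, y = -5


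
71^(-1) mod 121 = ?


Use the extended Euclidean algorithm on (121, 71); each row r = 121*s + 71*t:
r=121, s=1, t=0
r=71, s=0, t=1
q=1: r=50, s=1, t=-1   [121*(1) + 71*(-1) = 50]
q=1: r=21, s=-1, t=2   [121*(-1) + 71*(2) = 21]
q=2: r=8, s=3, t=-5   [121*(3) + 71*(-5) = 8]
q=2: r=5, s=-7, t=12   [121*(-7) + 71*(12) = 5]
q=1: r=3, s=10, t=-17   [121*(10) + 71*(-17) = 3]
q=1: r=2, s=-17, t=29   [121*(-17) + 71*(29) = 2]
q=1: r=1, s=27, t=-46   [121*(27) + 71*(-46) = 1]
q=2: r=0, s=-71, t=121   [121*(-71) + 71*(121) = 0]
GCD = 1 with t = -46, so 71*(-46) ≡ 1 (mod 121)
Inverse = -46 mod 121 = 75
Check: 71 * 75 = 5325 ≡ 1 (mod 121)

71^(-1) ≡ 75 (mod 121)


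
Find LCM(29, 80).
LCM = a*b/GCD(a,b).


GCD(29, 80) = 1
LCM = 29*80/1 = 2320/1 = 2320

LCM = 2320


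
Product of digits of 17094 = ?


1 × 7 × 0 × 9 × 4 = 0


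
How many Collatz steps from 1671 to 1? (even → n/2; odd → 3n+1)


1671 → 5014 → 2507 → 7522 → 3761 → 11284 → 5642 → 2821 → 8464 → 4232 → 2116 → 1058 → 529 → 1588 → 794 → 397 → 1192 → 596 → 298 → 149 → 448 → 224 → 112 → 56 → 28 → 14 → 7 → 22 → 11 → 34 → 17 → 52 → 26 → 13 → 40 → 20 → 10 → 5 → 16 → 8 → 4 → 2 → 1
Total steps = 42

42 steps


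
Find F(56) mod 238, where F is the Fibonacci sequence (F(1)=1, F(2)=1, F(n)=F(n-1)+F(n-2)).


F(k) mod 238 for k=1..56:
1, 1, 2, 3, 5, 8, 13, 21, 34, 55, 89, 144, 233, 139, 134, 35, 169, 204, 135, 101, 236, 99, 97, 196, 55, 13, 68, 81, 149, 230, 141, 133, 36, 169, 205, 136, 103, 1, 104, 105, 209, 76, 47, 123, 170, 55, 225, 42, 29, 71, 100, 171, 33, 204, 237, 203
F(56) mod 238 = 203


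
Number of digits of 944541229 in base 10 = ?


944541229 has 9 digits in base 10
floor(log10(944541229)) + 1 = floor(8.9752) + 1 = 9

9 digits (base 10)


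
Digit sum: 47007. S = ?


4 + 7 + 0 + 0 + 7 = 18


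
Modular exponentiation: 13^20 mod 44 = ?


13^1 mod 44 = 13
13^2 mod 44 = 37
13^3 mod 44 = 41
13^4 mod 44 = 5
13^5 mod 44 = 21
13^6 mod 44 = 9
13^7 mod 44 = 29
13^8 mod 44 = 25
13^9 mod 44 = 17
13^10 mod 44 = 1
13^11 mod 44 = 13
13^12 mod 44 = 37
13^13 mod 44 = 41
13^14 mod 44 = 5
13^15 mod 44 = 21
13^16 mod 44 = 9
13^17 mod 44 = 29
13^18 mod 44 = 25
13^19 mod 44 = 17
13^20 mod 44 = 1


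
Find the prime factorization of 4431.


4431 / 3 = 1477
1477 / 7 = 211
211 / 211 = 1
4431 = 3 × 7 × 211


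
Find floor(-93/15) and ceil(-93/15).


-93/15 = -6.2000
floor = -7
ceil = -6

floor = -7, ceil = -6


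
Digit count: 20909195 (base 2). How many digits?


20909195 in base 2 = 1001111110000110010001011
Number of digits = 25

25 digits (base 2)


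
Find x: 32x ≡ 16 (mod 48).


GCD(32, 48) = 16 divides 16
Divide: 2x ≡ 1 (mod 3)
x ≡ 2 (mod 3)


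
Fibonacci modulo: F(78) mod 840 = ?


F(k) mod 840 for k=1..78:
1, 1, 2, 3, 5, 8, 13, 21, 34, 55, 89, 144, 233, 377, 610, 147, 757, 64, 821, 45, 26, 71, 97, 168, 265, 433, 698, 291, 149, 440, 589, 189, 778, 127, 65, 192, 257, 449, 706, 315, 181, 496, 677, 333, 170, 503, 673, 336, 169, 505, 674, 339, 173, 512, 685, 357, 202, 559, 761, 480, 401, 41, 442, 483, 85, 568, 653, 381, 194, 575, 769, 504, 433, 97, 530, 627, 317, 104
F(78) mod 840 = 104


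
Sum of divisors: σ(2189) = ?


Divisors of 2189: 1, 11, 199, 2189
Sum = 1 + 11 + 199 + 2189 = 2400

σ(2189) = 2400


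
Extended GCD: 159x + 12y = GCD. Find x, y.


Tabular extended Euclidean (each row: r = 159*s + 12*t):
r=159, s=1, t=0
r=12, s=0, t=1
q=13: r=3, s=1, t=-13   [159*(1) + 12*(-13) = 3]
q=4: r=0, s=-4, t=53   [159*(-4) + 12*(53) = 0]
GCD = 3; from the row with r=3: x=1, y=-13
Check: 159*(1) + 12*(-13) = 159 - 156 = 3

GCD = 3, x = 1, y = -13


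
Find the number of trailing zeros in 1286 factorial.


floor(1286/5) = 257
floor(1286/25) = 51
floor(1286/125) = 10
floor(1286/625) = 2
Total = 320

320 trailing zeros


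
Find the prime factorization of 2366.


2366 / 2 = 1183
1183 / 7 = 169
169 / 13 = 13
13 / 13 = 1
2366 = 2 × 7 × 13^2


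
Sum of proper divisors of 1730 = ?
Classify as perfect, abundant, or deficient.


Proper divisors: 1, 2, 5, 10, 173, 346, 865
Sum = 1 + 2 + 5 + 10 + 173 + 346 + 865 = 1402
1402 < 1730 → deficient

s(1730) = 1402 (deficient)


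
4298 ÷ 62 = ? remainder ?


4298 = 62 * 69 + 20
Check: 4278 + 20 = 4298

q = 69, r = 20


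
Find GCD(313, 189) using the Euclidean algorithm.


313 = 1 * 189 + 124
189 = 1 * 124 + 65
124 = 1 * 65 + 59
65 = 1 * 59 + 6
59 = 9 * 6 + 5
6 = 1 * 5 + 1
5 = 5 * 1 + 0
GCD = 1


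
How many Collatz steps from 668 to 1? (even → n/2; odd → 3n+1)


668 → 334 → 167 → 502 → 251 → 754 → 377 → 1132 → 566 → 283 → 850 → 425 → 1276 → 638 → 319 → 958 → 479 → 1438 → 719 → 2158 → 1079 → 3238 → 1619 → 4858 → 2429 → 7288 → 3644 → 1822 → 911 → 2734 → 1367 → 4102 → 2051 → 6154 → 3077 → 9232 → 4616 → 2308 → 1154 → 577 → 1732 → 866 → 433 → 1300 → 650 → 325 → 976 → 488 → 244 → 122 → 61 → 184 → 92 → 46 → 23 → 70 → 35 → 106 → 53 → 160 → 80 → 40 → 20 → 10 → 5 → 16 → 8 → 4 → 2 → 1
Total steps = 69

69 steps


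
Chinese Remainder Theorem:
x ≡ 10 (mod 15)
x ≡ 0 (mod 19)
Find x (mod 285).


M = 15*19 = 285
M1 = M/15 = 19, M2 = M/19 = 15
M1^(-1) mod 15 = 4, M2^(-1) mod 19 = 14
x = 10*19*4 + 0*15*14 = 760
760 mod 285 = 190
Check: 190 mod 15 = 10 ✓, 190 mod 19 = 0 ✓

x ≡ 190 (mod 285)


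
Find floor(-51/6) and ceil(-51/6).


-51/6 = -8.5000
floor = -9
ceil = -8

floor = -9, ceil = -8


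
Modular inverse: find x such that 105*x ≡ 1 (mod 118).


Use the extended Euclidean algorithm on (118, 105); each row r = 118*s + 105*t:
r=118, s=1, t=0
r=105, s=0, t=1
q=1: r=13, s=1, t=-1   [118*(1) + 105*(-1) = 13]
q=8: r=1, s=-8, t=9   [118*(-8) + 105*(9) = 1]
q=13: r=0, s=105, t=-118   [118*(105) + 105*(-118) = 0]
GCD = 1 with t = 9, so 105*(9) ≡ 1 (mod 118)
Inverse = 9 mod 118 = 9
Check: 105 * 9 = 945 ≡ 1 (mod 118)

105^(-1) ≡ 9 (mod 118)


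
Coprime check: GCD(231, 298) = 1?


Euclidean algorithm:
298 = 1 * 231 + 67
231 = 3 * 67 + 30
67 = 2 * 30 + 7
30 = 4 * 7 + 2
7 = 3 * 2 + 1
2 = 2 * 1 + 0
GCD(231, 298) = 1

Yes, coprime (GCD = 1)


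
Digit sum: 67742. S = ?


6 + 7 + 7 + 4 + 2 = 26


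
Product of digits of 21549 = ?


2 × 1 × 5 × 4 × 9 = 360


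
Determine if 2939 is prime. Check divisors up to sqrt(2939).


Check divisors up to sqrt(2939) = 54.2125
No divisors found.
2939 is prime.

Yes, 2939 is prime


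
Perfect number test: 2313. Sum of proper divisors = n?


Proper divisors of 2313: 1, 3, 9, 257, 771
Sum = 1 + 3 + 9 + 257 + 771 = 1041

No, 2313 is not perfect (1041 ≠ 2313)


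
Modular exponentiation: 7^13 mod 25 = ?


7^1 mod 25 = 7
7^2 mod 25 = 24
7^3 mod 25 = 18
7^4 mod 25 = 1
7^5 mod 25 = 7
7^6 mod 25 = 24
7^7 mod 25 = 18
7^8 mod 25 = 1
7^9 mod 25 = 7
7^10 mod 25 = 24
7^11 mod 25 = 18
7^12 mod 25 = 1
7^13 mod 25 = 7


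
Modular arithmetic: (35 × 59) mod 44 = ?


35 × 59 = 2065
2065 mod 44 = 41


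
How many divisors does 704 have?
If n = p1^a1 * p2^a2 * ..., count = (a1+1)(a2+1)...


704 = 2^6 × 11^1
d(704) = (6+1) × (1+1) = 14

14 divisors


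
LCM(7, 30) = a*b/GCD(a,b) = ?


GCD(7, 30) = 1
LCM = 7*30/1 = 210/1 = 210

LCM = 210


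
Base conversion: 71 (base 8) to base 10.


71 (base 8) = 57 (decimal)
57 (decimal) = 57 (base 10)


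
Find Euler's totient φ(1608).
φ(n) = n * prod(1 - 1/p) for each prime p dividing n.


1608 = 2^3 × 3 × 67
Prime factors: 2, 3, 67
φ(1608) = 1608 × (1-1/2) × (1-1/3) × (1-1/67)
= 1608 × 1/2 × 2/3 × 66/67 = 528

φ(1608) = 528


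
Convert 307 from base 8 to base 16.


307 (base 8) = 199 (decimal)
199 (decimal) = C7 (base 16)


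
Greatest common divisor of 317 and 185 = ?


317 = 1 * 185 + 132
185 = 1 * 132 + 53
132 = 2 * 53 + 26
53 = 2 * 26 + 1
26 = 26 * 1 + 0
GCD = 1


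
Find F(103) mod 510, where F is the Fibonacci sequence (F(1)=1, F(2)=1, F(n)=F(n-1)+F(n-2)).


F(k) mod 510 for k=1..103:
1, 1, 2, 3, 5, 8, 13, 21, 34, 55, 89, 144, 233, 377, 100, 477, 67, 34, 101, 135, 236, 371, 97, 468, 55, 13, 68, 81, 149, 230, 379, 99, 478, 67, 35, 102, 137, 239, 376, 105, 481, 76, 47, 123, 170, 293, 463, 246, 199, 445, 134, 69, 203, 272, 475, 237, 202, 439, 131, 60, 191, 251, 442, 183, 115, 298, 413, 201, 104, 305, 409, 204, 103, 307, 410, 207, 107, 314, 421, 225, 136, 361, 497, 348, 335, 173, 508, 171, 169, 340, 509, 339, 338, 167, 505, 162, 157, 319, 476, 285, 251, 26, 277
F(103) mod 510 = 277


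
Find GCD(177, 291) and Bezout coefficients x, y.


Tabular extended Euclidean (each row: r = 177*s + 291*t):
r=177, s=1, t=0
r=291, s=0, t=1
q=0: r=177, s=1, t=0   [177*(1) + 291*(0) = 177]
q=1: r=114, s=-1, t=1   [177*(-1) + 291*(1) = 114]
q=1: r=63, s=2, t=-1   [177*(2) + 291*(-1) = 63]
q=1: r=51, s=-3, t=2   [177*(-3) + 291*(2) = 51]
q=1: r=12, s=5, t=-3   [177*(5) + 291*(-3) = 12]
q=4: r=3, s=-23, t=14   [177*(-23) + 291*(14) = 3]
q=4: r=0, s=97, t=-59   [177*(97) + 291*(-59) = 0]
GCD = 3; from the row with r=3: x=-23, y=14
Check: 177*(-23) + 291*(14) = -4071 + 4074 = 3

GCD = 3, x = -23, y = 14


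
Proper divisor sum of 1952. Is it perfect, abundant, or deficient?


Proper divisors: 1, 2, 4, 8, 16, 32, 61, 122, 244, 488, 976
Sum = 1 + 2 + 4 + 8 + 16 + 32 + 61 + 122 + 244 + 488 + 976 = 1954
1954 > 1952 → abundant

s(1952) = 1954 (abundant)


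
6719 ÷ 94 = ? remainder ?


6719 = 94 * 71 + 45
Check: 6674 + 45 = 6719

q = 71, r = 45


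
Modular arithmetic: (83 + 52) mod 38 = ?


83 + 52 = 135
135 mod 38 = 21


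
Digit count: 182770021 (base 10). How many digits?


182770021 has 9 digits in base 10
floor(log10(182770021)) + 1 = floor(8.2619) + 1 = 9

9 digits (base 10)


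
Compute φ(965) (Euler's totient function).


965 = 5 × 193
Prime factors: 5, 193
φ(965) = 965 × (1-1/5) × (1-1/193)
= 965 × 4/5 × 192/193 = 768

φ(965) = 768


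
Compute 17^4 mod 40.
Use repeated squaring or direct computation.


17^1 mod 40 = 17
17^2 mod 40 = 9
17^3 mod 40 = 33
17^4 mod 40 = 1


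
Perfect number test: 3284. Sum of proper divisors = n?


Proper divisors of 3284: 1, 2, 4, 821, 1642
Sum = 1 + 2 + 4 + 821 + 1642 = 2470

No, 3284 is not perfect (2470 ≠ 3284)


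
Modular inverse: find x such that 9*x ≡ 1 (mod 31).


Use the extended Euclidean algorithm on (31, 9); each row r = 31*s + 9*t:
r=31, s=1, t=0
r=9, s=0, t=1
q=3: r=4, s=1, t=-3   [31*(1) + 9*(-3) = 4]
q=2: r=1, s=-2, t=7   [31*(-2) + 9*(7) = 1]
q=4: r=0, s=9, t=-31   [31*(9) + 9*(-31) = 0]
GCD = 1 with t = 7, so 9*(7) ≡ 1 (mod 31)
Inverse = 7 mod 31 = 7
Check: 9 * 7 = 63 ≡ 1 (mod 31)

9^(-1) ≡ 7 (mod 31)


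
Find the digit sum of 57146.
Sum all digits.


5 + 7 + 1 + 4 + 6 = 23


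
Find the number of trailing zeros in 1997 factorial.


floor(1997/5) = 399
floor(1997/25) = 79
floor(1997/125) = 15
floor(1997/625) = 3
Total = 496

496 trailing zeros


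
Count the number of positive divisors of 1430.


1430 = 2^1 × 5^1 × 11^1 × 13^1
d(1430) = (1+1) × (1+1) × (1+1) × (1+1) = 16

16 divisors


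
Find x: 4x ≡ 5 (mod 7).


GCD(4, 7) = 1, unique solution
a^(-1) mod 7 = 2
x = 2 * 5 mod 7 = 3

x ≡ 3 (mod 7)


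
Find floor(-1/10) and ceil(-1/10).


-1/10 = -0.1000
floor = -1
ceil = 0

floor = -1, ceil = 0


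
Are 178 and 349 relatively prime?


Euclidean algorithm:
349 = 1 * 178 + 171
178 = 1 * 171 + 7
171 = 24 * 7 + 3
7 = 2 * 3 + 1
3 = 3 * 1 + 0
GCD(178, 349) = 1

Yes, coprime (GCD = 1)


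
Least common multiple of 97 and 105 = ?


GCD(97, 105) = 1
LCM = 97*105/1 = 10185/1 = 10185

LCM = 10185


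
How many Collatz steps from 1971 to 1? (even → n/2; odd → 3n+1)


1971 → 5914 → 2957 → 8872 → 4436 → 2218 → 1109 → 3328 → 1664 → 832 → 416 → 208 → 104 → 52 → 26 → 13 → 40 → 20 → 10 → 5 → 16 → 8 → 4 → 2 → 1
Total steps = 24

24 steps


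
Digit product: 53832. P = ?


5 × 3 × 8 × 3 × 2 = 720


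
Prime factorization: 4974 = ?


4974 / 2 = 2487
2487 / 3 = 829
829 / 829 = 1
4974 = 2 × 3 × 829


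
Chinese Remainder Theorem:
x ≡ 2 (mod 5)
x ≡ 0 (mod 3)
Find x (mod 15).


M = 5*3 = 15
M1 = M/5 = 3, M2 = M/3 = 5
M1^(-1) mod 5 = 2, M2^(-1) mod 3 = 2
x = 2*3*2 + 0*5*2 = 12
12 mod 15 = 12
Check: 12 mod 5 = 2 ✓, 12 mod 3 = 0 ✓

x ≡ 12 (mod 15)


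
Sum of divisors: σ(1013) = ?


Divisors of 1013: 1, 1013
Sum = 1 + 1013 = 1014

σ(1013) = 1014


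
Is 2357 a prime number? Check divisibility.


Check divisors up to sqrt(2357) = 48.5489
No divisors found.
2357 is prime.

Yes, 2357 is prime


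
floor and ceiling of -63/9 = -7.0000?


-63/9 = -7.0000
floor = -7
ceil = -7

floor = -7, ceil = -7


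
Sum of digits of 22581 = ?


2 + 2 + 5 + 8 + 1 = 18


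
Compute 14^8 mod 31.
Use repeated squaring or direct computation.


14^1 mod 31 = 14
14^2 mod 31 = 10
14^3 mod 31 = 16
14^4 mod 31 = 7
14^5 mod 31 = 5
14^6 mod 31 = 8
14^7 mod 31 = 19
14^8 mod 31 = 18


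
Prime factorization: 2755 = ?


2755 / 5 = 551
551 / 19 = 29
29 / 29 = 1
2755 = 5 × 19 × 29


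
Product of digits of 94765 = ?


9 × 4 × 7 × 6 × 5 = 7560


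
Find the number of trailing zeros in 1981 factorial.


floor(1981/5) = 396
floor(1981/25) = 79
floor(1981/125) = 15
floor(1981/625) = 3
Total = 493

493 trailing zeros


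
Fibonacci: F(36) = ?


Sequence: 1, 1, 2, 3, 5, 8, 13, 21, 34, 55, 89, 144, 233, 377, 610, 987, 1597, 2584, 4181, 6765, 10946, 17711, 28657, 46368, 75025, 121393, 196418, 317811, 514229, 832040, 1346269, 2178309, 3524578, 5702887, 9227465, 14930352
F(36) = 14930352


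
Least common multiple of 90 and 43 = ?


GCD(90, 43) = 1
LCM = 90*43/1 = 3870/1 = 3870

LCM = 3870


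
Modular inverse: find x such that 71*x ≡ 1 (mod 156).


Use the extended Euclidean algorithm on (156, 71); each row r = 156*s + 71*t:
r=156, s=1, t=0
r=71, s=0, t=1
q=2: r=14, s=1, t=-2   [156*(1) + 71*(-2) = 14]
q=5: r=1, s=-5, t=11   [156*(-5) + 71*(11) = 1]
q=14: r=0, s=71, t=-156   [156*(71) + 71*(-156) = 0]
GCD = 1 with t = 11, so 71*(11) ≡ 1 (mod 156)
Inverse = 11 mod 156 = 11
Check: 71 * 11 = 781 ≡ 1 (mod 156)

71^(-1) ≡ 11 (mod 156)


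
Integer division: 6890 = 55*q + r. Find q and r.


6890 = 55 * 125 + 15
Check: 6875 + 15 = 6890

q = 125, r = 15


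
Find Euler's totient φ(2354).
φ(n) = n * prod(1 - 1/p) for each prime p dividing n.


2354 = 2 × 11 × 107
Prime factors: 2, 11, 107
φ(2354) = 2354 × (1-1/2) × (1-1/11) × (1-1/107)
= 2354 × 1/2 × 10/11 × 106/107 = 1060

φ(2354) = 1060


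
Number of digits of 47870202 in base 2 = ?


47870202 in base 2 = 10110110100111000011111010
Number of digits = 26

26 digits (base 2)


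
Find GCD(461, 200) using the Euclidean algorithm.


461 = 2 * 200 + 61
200 = 3 * 61 + 17
61 = 3 * 17 + 10
17 = 1 * 10 + 7
10 = 1 * 7 + 3
7 = 2 * 3 + 1
3 = 3 * 1 + 0
GCD = 1


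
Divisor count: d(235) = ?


235 = 5^1 × 47^1
d(235) = (1+1) × (1+1) = 4

4 divisors


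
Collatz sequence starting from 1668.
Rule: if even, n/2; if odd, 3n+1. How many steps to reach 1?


1668 → 834 → 417 → 1252 → 626 → 313 → 940 → 470 → 235 → 706 → 353 → 1060 → 530 → 265 → 796 → 398 → 199 → 598 → 299 → 898 → 449 → 1348 → 674 → 337 → 1012 → 506 → 253 → 760 → 380 → 190 → 95 → 286 → 143 → 430 → 215 → 646 → 323 → 970 → 485 → 1456 → 728 → 364 → 182 → 91 → 274 → 137 → 412 → 206 → 103 → 310 → 155 → 466 → 233 → 700 → 350 → 175 → 526 → 263 → 790 → 395 → 1186 → 593 → 1780 → 890 → 445 → 1336 → 668 → 334 → 167 → 502 → 251 → 754 → 377 → 1132 → 566 → 283 → 850 → 425 → 1276 → 638 → 319 → 958 → 479 → 1438 → 719 → 2158 → 1079 → 3238 → 1619 → 4858 → 2429 → 7288 → 3644 → 1822 → 911 → 2734 → 1367 → 4102 → 2051 → 6154 → 3077 → 9232 → 4616 → 2308 → 1154 → 577 → 1732 → 866 → 433 → 1300 → 650 → 325 → 976 → 488 → 244 → 122 → 61 → 184 → 92 → 46 → 23 → 70 → 35 → 106 → 53 → 160 → 80 → 40 → 20 → 10 → 5 → 16 → 8 → 4 → 2 → 1
Total steps = 135

135 steps


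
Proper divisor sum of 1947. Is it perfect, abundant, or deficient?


Proper divisors: 1, 3, 11, 33, 59, 177, 649
Sum = 1 + 3 + 11 + 33 + 59 + 177 + 649 = 933
933 < 1947 → deficient

s(1947) = 933 (deficient)


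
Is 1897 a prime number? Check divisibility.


1897 / 7 = 271 (exact division)
1897 is NOT prime.

No, 1897 is not prime


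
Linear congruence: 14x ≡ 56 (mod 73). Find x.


GCD(14, 73) = 1, unique solution
a^(-1) mod 73 = 47
x = 47 * 56 mod 73 = 4

x ≡ 4 (mod 73)


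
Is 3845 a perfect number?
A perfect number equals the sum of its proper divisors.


Proper divisors of 3845: 1, 5, 769
Sum = 1 + 5 + 769 = 775

No, 3845 is not perfect (775 ≠ 3845)


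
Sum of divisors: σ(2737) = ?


Divisors of 2737: 1, 7, 17, 23, 119, 161, 391, 2737
Sum = 1 + 7 + 17 + 23 + 119 + 161 + 391 + 2737 = 3456

σ(2737) = 3456


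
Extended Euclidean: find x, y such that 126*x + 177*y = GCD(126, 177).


Tabular extended Euclidean (each row: r = 126*s + 177*t):
r=126, s=1, t=0
r=177, s=0, t=1
q=0: r=126, s=1, t=0   [126*(1) + 177*(0) = 126]
q=1: r=51, s=-1, t=1   [126*(-1) + 177*(1) = 51]
q=2: r=24, s=3, t=-2   [126*(3) + 177*(-2) = 24]
q=2: r=3, s=-7, t=5   [126*(-7) + 177*(5) = 3]
q=8: r=0, s=59, t=-42   [126*(59) + 177*(-42) = 0]
GCD = 3; from the row with r=3: x=-7, y=5
Check: 126*(-7) + 177*(5) = -882 + 885 = 3

GCD = 3, x = -7, y = 5


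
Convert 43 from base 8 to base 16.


43 (base 8) = 35 (decimal)
35 (decimal) = 23 (base 16)


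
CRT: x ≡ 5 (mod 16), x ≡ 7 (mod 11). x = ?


M = 16*11 = 176
M1 = M/16 = 11, M2 = M/11 = 16
M1^(-1) mod 16 = 3, M2^(-1) mod 11 = 9
x = 5*11*3 + 7*16*9 = 1173
1173 mod 176 = 117
Check: 117 mod 16 = 5 ✓, 117 mod 11 = 7 ✓

x ≡ 117 (mod 176)


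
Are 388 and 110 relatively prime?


Euclidean algorithm:
388 = 3 * 110 + 58
110 = 1 * 58 + 52
58 = 1 * 52 + 6
52 = 8 * 6 + 4
6 = 1 * 4 + 2
4 = 2 * 2 + 0
GCD(388, 110) = 2

No, not coprime (GCD = 2)


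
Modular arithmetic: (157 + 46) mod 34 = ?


157 + 46 = 203
203 mod 34 = 33


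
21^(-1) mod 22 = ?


Use the extended Euclidean algorithm on (22, 21); each row r = 22*s + 21*t:
r=22, s=1, t=0
r=21, s=0, t=1
q=1: r=1, s=1, t=-1   [22*(1) + 21*(-1) = 1]
q=21: r=0, s=-21, t=22   [22*(-21) + 21*(22) = 0]
GCD = 1 with t = -1, so 21*(-1) ≡ 1 (mod 22)
Inverse = -1 mod 22 = 21
Check: 21 * 21 = 441 ≡ 1 (mod 22)

21^(-1) ≡ 21 (mod 22)


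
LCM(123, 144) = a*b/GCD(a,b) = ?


GCD(123, 144) = 3
LCM = 123*144/3 = 17712/3 = 5904

LCM = 5904


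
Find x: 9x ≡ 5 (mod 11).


GCD(9, 11) = 1, unique solution
a^(-1) mod 11 = 5
x = 5 * 5 mod 11 = 3

x ≡ 3 (mod 11)


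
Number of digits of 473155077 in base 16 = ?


473155077 in base 16 = 1C33C605
Number of digits = 8

8 digits (base 16)


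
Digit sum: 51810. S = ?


5 + 1 + 8 + 1 + 0 = 15


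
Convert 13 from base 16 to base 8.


13 (base 16) = 19 (decimal)
19 (decimal) = 23 (base 8)


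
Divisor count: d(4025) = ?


4025 = 5^2 × 7^1 × 23^1
d(4025) = (2+1) × (1+1) × (1+1) = 12

12 divisors


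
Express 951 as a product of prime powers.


951 / 3 = 317
317 / 317 = 1
951 = 3 × 317


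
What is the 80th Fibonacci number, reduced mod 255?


F(k) mod 255 for k=1..80:
1, 1, 2, 3, 5, 8, 13, 21, 34, 55, 89, 144, 233, 122, 100, 222, 67, 34, 101, 135, 236, 116, 97, 213, 55, 13, 68, 81, 149, 230, 124, 99, 223, 67, 35, 102, 137, 239, 121, 105, 226, 76, 47, 123, 170, 38, 208, 246, 199, 190, 134, 69, 203, 17, 220, 237, 202, 184, 131, 60, 191, 251, 187, 183, 115, 43, 158, 201, 104, 50, 154, 204, 103, 52, 155, 207, 107, 59, 166, 225
F(80) mod 255 = 225


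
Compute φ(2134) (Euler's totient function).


2134 = 2 × 11 × 97
Prime factors: 2, 11, 97
φ(2134) = 2134 × (1-1/2) × (1-1/11) × (1-1/97)
= 2134 × 1/2 × 10/11 × 96/97 = 960

φ(2134) = 960


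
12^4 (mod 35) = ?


12^1 mod 35 = 12
12^2 mod 35 = 4
12^3 mod 35 = 13
12^4 mod 35 = 16


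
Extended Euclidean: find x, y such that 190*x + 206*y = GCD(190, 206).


Tabular extended Euclidean (each row: r = 190*s + 206*t):
r=190, s=1, t=0
r=206, s=0, t=1
q=0: r=190, s=1, t=0   [190*(1) + 206*(0) = 190]
q=1: r=16, s=-1, t=1   [190*(-1) + 206*(1) = 16]
q=11: r=14, s=12, t=-11   [190*(12) + 206*(-11) = 14]
q=1: r=2, s=-13, t=12   [190*(-13) + 206*(12) = 2]
q=7: r=0, s=103, t=-95   [190*(103) + 206*(-95) = 0]
GCD = 2; from the row with r=2: x=-13, y=12
Check: 190*(-13) + 206*(12) = -2470 + 2472 = 2

GCD = 2, x = -13, y = 12


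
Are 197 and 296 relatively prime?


Euclidean algorithm:
296 = 1 * 197 + 99
197 = 1 * 99 + 98
99 = 1 * 98 + 1
98 = 98 * 1 + 0
GCD(197, 296) = 1

Yes, coprime (GCD = 1)


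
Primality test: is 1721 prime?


Check divisors up to sqrt(1721) = 41.4849
No divisors found.
1721 is prime.

Yes, 1721 is prime


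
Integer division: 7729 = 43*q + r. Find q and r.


7729 = 43 * 179 + 32
Check: 7697 + 32 = 7729

q = 179, r = 32


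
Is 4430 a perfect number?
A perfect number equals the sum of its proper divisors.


Proper divisors of 4430: 1, 2, 5, 10, 443, 886, 2215
Sum = 1 + 2 + 5 + 10 + 443 + 886 + 2215 = 3562

No, 4430 is not perfect (3562 ≠ 4430)


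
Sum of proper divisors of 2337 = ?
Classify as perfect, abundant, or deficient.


Proper divisors: 1, 3, 19, 41, 57, 123, 779
Sum = 1 + 3 + 19 + 41 + 57 + 123 + 779 = 1023
1023 < 2337 → deficient

s(2337) = 1023 (deficient)


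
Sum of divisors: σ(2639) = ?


Divisors of 2639: 1, 7, 13, 29, 91, 203, 377, 2639
Sum = 1 + 7 + 13 + 29 + 91 + 203 + 377 + 2639 = 3360

σ(2639) = 3360


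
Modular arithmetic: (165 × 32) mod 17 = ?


165 × 32 = 5280
5280 mod 17 = 10


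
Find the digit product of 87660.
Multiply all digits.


8 × 7 × 6 × 6 × 0 = 0


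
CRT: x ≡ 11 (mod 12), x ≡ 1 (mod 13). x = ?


M = 12*13 = 156
M1 = M/12 = 13, M2 = M/13 = 12
M1^(-1) mod 12 = 1, M2^(-1) mod 13 = 12
x = 11*13*1 + 1*12*12 = 287
287 mod 156 = 131
Check: 131 mod 12 = 11 ✓, 131 mod 13 = 1 ✓

x ≡ 131 (mod 156)


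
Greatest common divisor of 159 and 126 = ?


159 = 1 * 126 + 33
126 = 3 * 33 + 27
33 = 1 * 27 + 6
27 = 4 * 6 + 3
6 = 2 * 3 + 0
GCD = 3


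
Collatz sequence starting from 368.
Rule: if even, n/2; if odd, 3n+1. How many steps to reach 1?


368 → 184 → 92 → 46 → 23 → 70 → 35 → 106 → 53 → 160 → 80 → 40 → 20 → 10 → 5 → 16 → 8 → 4 → 2 → 1
Total steps = 19

19 steps


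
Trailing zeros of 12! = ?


floor(12/5) = 2
Total = 2

2 trailing zeros


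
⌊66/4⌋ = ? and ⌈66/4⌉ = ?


66/4 = 16.5000
floor = 16
ceil = 17

floor = 16, ceil = 17


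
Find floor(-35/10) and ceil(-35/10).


-35/10 = -3.5000
floor = -4
ceil = -3

floor = -4, ceil = -3


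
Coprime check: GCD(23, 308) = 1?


Euclidean algorithm:
308 = 13 * 23 + 9
23 = 2 * 9 + 5
9 = 1 * 5 + 4
5 = 1 * 4 + 1
4 = 4 * 1 + 0
GCD(23, 308) = 1

Yes, coprime (GCD = 1)


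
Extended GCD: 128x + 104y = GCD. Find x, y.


Tabular extended Euclidean (each row: r = 128*s + 104*t):
r=128, s=1, t=0
r=104, s=0, t=1
q=1: r=24, s=1, t=-1   [128*(1) + 104*(-1) = 24]
q=4: r=8, s=-4, t=5   [128*(-4) + 104*(5) = 8]
q=3: r=0, s=13, t=-16   [128*(13) + 104*(-16) = 0]
GCD = 8; from the row with r=8: x=-4, y=5
Check: 128*(-4) + 104*(5) = -512 + 520 = 8

GCD = 8, x = -4, y = 5


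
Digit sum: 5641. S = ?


5 + 6 + 4 + 1 = 16


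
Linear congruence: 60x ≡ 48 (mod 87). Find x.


GCD(60, 87) = 3 divides 48
Divide: 20x ≡ 16 (mod 29)
x ≡ 24 (mod 29)


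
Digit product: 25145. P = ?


2 × 5 × 1 × 4 × 5 = 200


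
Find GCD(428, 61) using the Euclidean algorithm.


428 = 7 * 61 + 1
61 = 61 * 1 + 0
GCD = 1


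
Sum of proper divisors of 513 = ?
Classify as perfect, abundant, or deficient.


Proper divisors: 1, 3, 9, 19, 27, 57, 171
Sum = 1 + 3 + 9 + 19 + 27 + 57 + 171 = 287
287 < 513 → deficient

s(513) = 287 (deficient)


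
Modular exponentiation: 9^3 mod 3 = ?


9^1 mod 3 = 0
9^2 mod 3 = 0
9^3 mod 3 = 0


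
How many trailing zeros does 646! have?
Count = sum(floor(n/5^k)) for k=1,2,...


floor(646/5) = 129
floor(646/25) = 25
floor(646/125) = 5
floor(646/625) = 1
Total = 160

160 trailing zeros


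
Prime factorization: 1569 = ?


1569 / 3 = 523
523 / 523 = 1
1569 = 3 × 523


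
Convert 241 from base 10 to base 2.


241 (base 10) = 241 (decimal)
241 (decimal) = 11110001 (base 2)


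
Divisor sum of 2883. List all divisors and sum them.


Divisors of 2883: 1, 3, 31, 93, 961, 2883
Sum = 1 + 3 + 31 + 93 + 961 + 2883 = 3972

σ(2883) = 3972


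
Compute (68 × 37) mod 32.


68 × 37 = 2516
2516 mod 32 = 20


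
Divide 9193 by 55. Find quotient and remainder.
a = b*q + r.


9193 = 55 * 167 + 8
Check: 9185 + 8 = 9193

q = 167, r = 8


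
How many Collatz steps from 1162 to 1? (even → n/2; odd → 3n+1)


1162 → 581 → 1744 → 872 → 436 → 218 → 109 → 328 → 164 → 82 → 41 → 124 → 62 → 31 → 94 → 47 → 142 → 71 → 214 → 107 → 322 → 161 → 484 → 242 → 121 → 364 → 182 → 91 → 274 → 137 → 412 → 206 → 103 → 310 → 155 → 466 → 233 → 700 → 350 → 175 → 526 → 263 → 790 → 395 → 1186 → 593 → 1780 → 890 → 445 → 1336 → 668 → 334 → 167 → 502 → 251 → 754 → 377 → 1132 → 566 → 283 → 850 → 425 → 1276 → 638 → 319 → 958 → 479 → 1438 → 719 → 2158 → 1079 → 3238 → 1619 → 4858 → 2429 → 7288 → 3644 → 1822 → 911 → 2734 → 1367 → 4102 → 2051 → 6154 → 3077 → 9232 → 4616 → 2308 → 1154 → 577 → 1732 → 866 → 433 → 1300 → 650 → 325 → 976 → 488 → 244 → 122 → 61 → 184 → 92 → 46 → 23 → 70 → 35 → 106 → 53 → 160 → 80 → 40 → 20 → 10 → 5 → 16 → 8 → 4 → 2 → 1
Total steps = 119

119 steps


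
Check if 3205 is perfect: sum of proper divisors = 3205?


Proper divisors of 3205: 1, 5, 641
Sum = 1 + 5 + 641 = 647

No, 3205 is not perfect (647 ≠ 3205)


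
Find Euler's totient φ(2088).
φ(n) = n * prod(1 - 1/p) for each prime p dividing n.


2088 = 2^3 × 3^2 × 29
Prime factors: 2, 3, 29
φ(2088) = 2088 × (1-1/2) × (1-1/3) × (1-1/29)
= 2088 × 1/2 × 2/3 × 28/29 = 672

φ(2088) = 672


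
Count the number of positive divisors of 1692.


1692 = 2^2 × 3^2 × 47^1
d(1692) = (2+1) × (2+1) × (1+1) = 18

18 divisors


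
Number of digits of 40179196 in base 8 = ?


40179196 in base 8 = 231212774
Number of digits = 9

9 digits (base 8)


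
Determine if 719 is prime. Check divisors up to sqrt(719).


Check divisors up to sqrt(719) = 26.8142
No divisors found.
719 is prime.

Yes, 719 is prime


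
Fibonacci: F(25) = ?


Sequence: 1, 1, 2, 3, 5, 8, 13, 21, 34, 55, 89, 144, 233, 377, 610, 987, 1597, 2584, 4181, 6765, 10946, 17711, 28657, 46368, 75025
F(25) = 75025


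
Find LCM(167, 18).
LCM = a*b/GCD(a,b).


GCD(167, 18) = 1
LCM = 167*18/1 = 3006/1 = 3006

LCM = 3006


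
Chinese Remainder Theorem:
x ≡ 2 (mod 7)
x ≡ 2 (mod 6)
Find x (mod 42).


M = 7*6 = 42
M1 = M/7 = 6, M2 = M/6 = 7
M1^(-1) mod 7 = 6, M2^(-1) mod 6 = 1
x = 2*6*6 + 2*7*1 = 86
86 mod 42 = 2
Check: 2 mod 7 = 2 ✓, 2 mod 6 = 2 ✓

x ≡ 2 (mod 42)


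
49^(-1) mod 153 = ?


Use the extended Euclidean algorithm on (153, 49); each row r = 153*s + 49*t:
r=153, s=1, t=0
r=49, s=0, t=1
q=3: r=6, s=1, t=-3   [153*(1) + 49*(-3) = 6]
q=8: r=1, s=-8, t=25   [153*(-8) + 49*(25) = 1]
q=6: r=0, s=49, t=-153   [153*(49) + 49*(-153) = 0]
GCD = 1 with t = 25, so 49*(25) ≡ 1 (mod 153)
Inverse = 25 mod 153 = 25
Check: 49 * 25 = 1225 ≡ 1 (mod 153)

49^(-1) ≡ 25 (mod 153)


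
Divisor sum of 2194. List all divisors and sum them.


Divisors of 2194: 1, 2, 1097, 2194
Sum = 1 + 2 + 1097 + 2194 = 3294

σ(2194) = 3294


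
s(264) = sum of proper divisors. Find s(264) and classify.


Proper divisors: 1, 2, 3, 4, 6, 8, 11, 12, 22, 24, 33, 44, 66, 88, 132
Sum = 1 + 2 + 3 + 4 + 6 + 8 + 11 + 12 + 22 + 24 + 33 + 44 + 66 + 88 + 132 = 456
456 > 264 → abundant

s(264) = 456 (abundant)


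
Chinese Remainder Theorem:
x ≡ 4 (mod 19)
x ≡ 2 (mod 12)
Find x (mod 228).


M = 19*12 = 228
M1 = M/19 = 12, M2 = M/12 = 19
M1^(-1) mod 19 = 8, M2^(-1) mod 12 = 7
x = 4*12*8 + 2*19*7 = 650
650 mod 228 = 194
Check: 194 mod 19 = 4 ✓, 194 mod 12 = 2 ✓

x ≡ 194 (mod 228)


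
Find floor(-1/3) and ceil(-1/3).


-1/3 = -0.3333
floor = -1
ceil = 0

floor = -1, ceil = 0


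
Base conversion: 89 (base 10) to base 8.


89 (base 10) = 89 (decimal)
89 (decimal) = 131 (base 8)


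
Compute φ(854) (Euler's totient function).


854 = 2 × 7 × 61
Prime factors: 2, 7, 61
φ(854) = 854 × (1-1/2) × (1-1/7) × (1-1/61)
= 854 × 1/2 × 6/7 × 60/61 = 360

φ(854) = 360


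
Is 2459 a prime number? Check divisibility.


Check divisors up to sqrt(2459) = 49.5883
No divisors found.
2459 is prime.

Yes, 2459 is prime


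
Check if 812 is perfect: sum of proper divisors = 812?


Proper divisors of 812: 1, 2, 4, 7, 14, 28, 29, 58, 116, 203, 406
Sum = 1 + 2 + 4 + 7 + 14 + 28 + 29 + 58 + 116 + 203 + 406 = 868

No, 812 is not perfect (868 ≠ 812)


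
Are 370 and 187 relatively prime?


Euclidean algorithm:
370 = 1 * 187 + 183
187 = 1 * 183 + 4
183 = 45 * 4 + 3
4 = 1 * 3 + 1
3 = 3 * 1 + 0
GCD(370, 187) = 1

Yes, coprime (GCD = 1)


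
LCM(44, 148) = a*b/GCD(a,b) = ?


GCD(44, 148) = 4
LCM = 44*148/4 = 6512/4 = 1628

LCM = 1628


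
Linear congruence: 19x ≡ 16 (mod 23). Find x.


GCD(19, 23) = 1, unique solution
a^(-1) mod 23 = 17
x = 17 * 16 mod 23 = 19

x ≡ 19 (mod 23)


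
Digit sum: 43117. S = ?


4 + 3 + 1 + 1 + 7 = 16


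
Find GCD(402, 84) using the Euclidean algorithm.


402 = 4 * 84 + 66
84 = 1 * 66 + 18
66 = 3 * 18 + 12
18 = 1 * 12 + 6
12 = 2 * 6 + 0
GCD = 6


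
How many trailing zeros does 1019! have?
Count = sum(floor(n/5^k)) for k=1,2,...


floor(1019/5) = 203
floor(1019/25) = 40
floor(1019/125) = 8
floor(1019/625) = 1
Total = 252

252 trailing zeros


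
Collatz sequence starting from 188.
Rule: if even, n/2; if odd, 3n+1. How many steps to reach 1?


188 → 94 → 47 → 142 → 71 → 214 → 107 → 322 → 161 → 484 → 242 → 121 → 364 → 182 → 91 → 274 → 137 → 412 → 206 → 103 → 310 → 155 → 466 → 233 → 700 → 350 → 175 → 526 → 263 → 790 → 395 → 1186 → 593 → 1780 → 890 → 445 → 1336 → 668 → 334 → 167 → 502 → 251 → 754 → 377 → 1132 → 566 → 283 → 850 → 425 → 1276 → 638 → 319 → 958 → 479 → 1438 → 719 → 2158 → 1079 → 3238 → 1619 → 4858 → 2429 → 7288 → 3644 → 1822 → 911 → 2734 → 1367 → 4102 → 2051 → 6154 → 3077 → 9232 → 4616 → 2308 → 1154 → 577 → 1732 → 866 → 433 → 1300 → 650 → 325 → 976 → 488 → 244 → 122 → 61 → 184 → 92 → 46 → 23 → 70 → 35 → 106 → 53 → 160 → 80 → 40 → 20 → 10 → 5 → 16 → 8 → 4 → 2 → 1
Total steps = 106

106 steps


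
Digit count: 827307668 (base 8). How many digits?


827307668 in base 8 = 6123733224
Number of digits = 10

10 digits (base 8)


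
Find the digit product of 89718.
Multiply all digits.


8 × 9 × 7 × 1 × 8 = 4032


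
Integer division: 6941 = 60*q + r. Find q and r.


6941 = 60 * 115 + 41
Check: 6900 + 41 = 6941

q = 115, r = 41


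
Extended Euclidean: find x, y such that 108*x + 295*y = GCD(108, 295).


Tabular extended Euclidean (each row: r = 108*s + 295*t):
r=108, s=1, t=0
r=295, s=0, t=1
q=0: r=108, s=1, t=0   [108*(1) + 295*(0) = 108]
q=2: r=79, s=-2, t=1   [108*(-2) + 295*(1) = 79]
q=1: r=29, s=3, t=-1   [108*(3) + 295*(-1) = 29]
q=2: r=21, s=-8, t=3   [108*(-8) + 295*(3) = 21]
q=1: r=8, s=11, t=-4   [108*(11) + 295*(-4) = 8]
q=2: r=5, s=-30, t=11   [108*(-30) + 295*(11) = 5]
q=1: r=3, s=41, t=-15   [108*(41) + 295*(-15) = 3]
q=1: r=2, s=-71, t=26   [108*(-71) + 295*(26) = 2]
q=1: r=1, s=112, t=-41   [108*(112) + 295*(-41) = 1]
q=2: r=0, s=-295, t=108   [108*(-295) + 295*(108) = 0]
GCD = 1; from the row with r=1: x=112, y=-41
Check: 108*(112) + 295*(-41) = 12096 - 12095 = 1

GCD = 1, x = 112, y = -41


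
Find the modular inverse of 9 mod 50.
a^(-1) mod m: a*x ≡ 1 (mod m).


Use the extended Euclidean algorithm on (50, 9); each row r = 50*s + 9*t:
r=50, s=1, t=0
r=9, s=0, t=1
q=5: r=5, s=1, t=-5   [50*(1) + 9*(-5) = 5]
q=1: r=4, s=-1, t=6   [50*(-1) + 9*(6) = 4]
q=1: r=1, s=2, t=-11   [50*(2) + 9*(-11) = 1]
q=4: r=0, s=-9, t=50   [50*(-9) + 9*(50) = 0]
GCD = 1 with t = -11, so 9*(-11) ≡ 1 (mod 50)
Inverse = -11 mod 50 = 39
Check: 9 * 39 = 351 ≡ 1 (mod 50)

9^(-1) ≡ 39 (mod 50)


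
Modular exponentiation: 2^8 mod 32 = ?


2^1 mod 32 = 2
2^2 mod 32 = 4
2^3 mod 32 = 8
2^4 mod 32 = 16
2^5 mod 32 = 0
2^6 mod 32 = 0
2^7 mod 32 = 0
2^8 mod 32 = 0


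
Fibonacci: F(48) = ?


Sequence: 1, 1, 2, 3, 5, 8, 13, 21, 34, 55, 89, 144, 233, 377, 610, 987, 1597, 2584, 4181, 6765, 10946, 17711, 28657, 46368, 75025, 121393, 196418, 317811, 514229, 832040, 1346269, 2178309, 3524578, 5702887, 9227465, 14930352, 24157817, 39088169, 63245986, 102334155, 165580141, 267914296, 433494437, 701408733, 1134903170, 1836311903, 2971215073, 4807526976
F(48) = 4807526976


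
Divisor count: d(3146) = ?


3146 = 2^1 × 11^2 × 13^1
d(3146) = (1+1) × (2+1) × (1+1) = 12

12 divisors


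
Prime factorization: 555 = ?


555 / 3 = 185
185 / 5 = 37
37 / 37 = 1
555 = 3 × 5 × 37


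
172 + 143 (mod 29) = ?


172 + 143 = 315
315 mod 29 = 25


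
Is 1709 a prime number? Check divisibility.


Check divisors up to sqrt(1709) = 41.3401
No divisors found.
1709 is prime.

Yes, 1709 is prime


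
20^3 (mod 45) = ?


20^1 mod 45 = 20
20^2 mod 45 = 40
20^3 mod 45 = 35


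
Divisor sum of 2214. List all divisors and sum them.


Divisors of 2214: 1, 2, 3, 6, 9, 18, 27, 41, 54, 82, 123, 246, 369, 738, 1107, 2214
Sum = 1 + 2 + 3 + 6 + 9 + 18 + 27 + 41 + 54 + 82 + 123 + 246 + 369 + 738 + 1107 + 2214 = 5040

σ(2214) = 5040


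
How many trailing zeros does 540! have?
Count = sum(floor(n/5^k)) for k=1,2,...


floor(540/5) = 108
floor(540/25) = 21
floor(540/125) = 4
Total = 133

133 trailing zeros


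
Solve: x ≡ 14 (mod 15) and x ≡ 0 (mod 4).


M = 15*4 = 60
M1 = M/15 = 4, M2 = M/4 = 15
M1^(-1) mod 15 = 4, M2^(-1) mod 4 = 3
x = 14*4*4 + 0*15*3 = 224
224 mod 60 = 44
Check: 44 mod 15 = 14 ✓, 44 mod 4 = 0 ✓

x ≡ 44 (mod 60)


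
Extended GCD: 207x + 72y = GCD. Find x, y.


Tabular extended Euclidean (each row: r = 207*s + 72*t):
r=207, s=1, t=0
r=72, s=0, t=1
q=2: r=63, s=1, t=-2   [207*(1) + 72*(-2) = 63]
q=1: r=9, s=-1, t=3   [207*(-1) + 72*(3) = 9]
q=7: r=0, s=8, t=-23   [207*(8) + 72*(-23) = 0]
GCD = 9; from the row with r=9: x=-1, y=3
Check: 207*(-1) + 72*(3) = -207 + 216 = 9

GCD = 9, x = -1, y = 3


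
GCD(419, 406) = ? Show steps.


419 = 1 * 406 + 13
406 = 31 * 13 + 3
13 = 4 * 3 + 1
3 = 3 * 1 + 0
GCD = 1


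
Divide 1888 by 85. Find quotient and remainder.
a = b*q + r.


1888 = 85 * 22 + 18
Check: 1870 + 18 = 1888

q = 22, r = 18


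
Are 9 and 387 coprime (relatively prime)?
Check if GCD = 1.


Euclidean algorithm:
387 = 43 * 9 + 0
GCD(9, 387) = 9

No, not coprime (GCD = 9)


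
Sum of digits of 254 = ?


2 + 5 + 4 = 11


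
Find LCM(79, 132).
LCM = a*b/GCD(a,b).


GCD(79, 132) = 1
LCM = 79*132/1 = 10428/1 = 10428

LCM = 10428


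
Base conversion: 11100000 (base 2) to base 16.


11100000 (base 2) = 224 (decimal)
224 (decimal) = E0 (base 16)


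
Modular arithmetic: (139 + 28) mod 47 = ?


139 + 28 = 167
167 mod 47 = 26


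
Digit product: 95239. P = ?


9 × 5 × 2 × 3 × 9 = 2430


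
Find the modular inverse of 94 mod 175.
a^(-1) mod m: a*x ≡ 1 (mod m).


Use the extended Euclidean algorithm on (175, 94); each row r = 175*s + 94*t:
r=175, s=1, t=0
r=94, s=0, t=1
q=1: r=81, s=1, t=-1   [175*(1) + 94*(-1) = 81]
q=1: r=13, s=-1, t=2   [175*(-1) + 94*(2) = 13]
q=6: r=3, s=7, t=-13   [175*(7) + 94*(-13) = 3]
q=4: r=1, s=-29, t=54   [175*(-29) + 94*(54) = 1]
q=3: r=0, s=94, t=-175   [175*(94) + 94*(-175) = 0]
GCD = 1 with t = 54, so 94*(54) ≡ 1 (mod 175)
Inverse = 54 mod 175 = 54
Check: 94 * 54 = 5076 ≡ 1 (mod 175)

94^(-1) ≡ 54 (mod 175)


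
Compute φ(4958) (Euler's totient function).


4958 = 2 × 37 × 67
Prime factors: 2, 37, 67
φ(4958) = 4958 × (1-1/2) × (1-1/37) × (1-1/67)
= 4958 × 1/2 × 36/37 × 66/67 = 2376

φ(4958) = 2376


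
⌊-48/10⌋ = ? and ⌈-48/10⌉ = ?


-48/10 = -4.8000
floor = -5
ceil = -4

floor = -5, ceil = -4


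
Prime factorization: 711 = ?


711 / 3 = 237
237 / 3 = 79
79 / 79 = 1
711 = 3^2 × 79


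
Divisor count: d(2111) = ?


2111 = 2111^1
d(2111) = (1+1) = 2

2 divisors


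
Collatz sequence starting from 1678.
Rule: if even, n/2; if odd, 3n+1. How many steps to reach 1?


1678 → 839 → 2518 → 1259 → 3778 → 1889 → 5668 → 2834 → 1417 → 4252 → 2126 → 1063 → 3190 → 1595 → 4786 → 2393 → 7180 → 3590 → 1795 → 5386 → 2693 → 8080 → 4040 → 2020 → 1010 → 505 → 1516 → 758 → 379 → 1138 → 569 → 1708 → 854 → 427 → 1282 → 641 → 1924 → 962 → 481 → 1444 → 722 → 361 → 1084 → 542 → 271 → 814 → 407 → 1222 → 611 → 1834 → 917 → 2752 → 1376 → 688 → 344 → 172 → 86 → 43 → 130 → 65 → 196 → 98 → 49 → 148 → 74 → 37 → 112 → 56 → 28 → 14 → 7 → 22 → 11 → 34 → 17 → 52 → 26 → 13 → 40 → 20 → 10 → 5 → 16 → 8 → 4 → 2 → 1
Total steps = 86

86 steps


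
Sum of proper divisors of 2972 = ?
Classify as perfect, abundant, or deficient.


Proper divisors: 1, 2, 4, 743, 1486
Sum = 1 + 2 + 4 + 743 + 1486 = 2236
2236 < 2972 → deficient

s(2972) = 2236 (deficient)


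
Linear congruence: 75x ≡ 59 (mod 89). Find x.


GCD(75, 89) = 1, unique solution
a^(-1) mod 89 = 19
x = 19 * 59 mod 89 = 53

x ≡ 53 (mod 89)


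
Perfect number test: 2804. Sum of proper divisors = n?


Proper divisors of 2804: 1, 2, 4, 701, 1402
Sum = 1 + 2 + 4 + 701 + 1402 = 2110

No, 2804 is not perfect (2110 ≠ 2804)


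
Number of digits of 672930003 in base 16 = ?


672930003 in base 16 = 281C18D3
Number of digits = 8

8 digits (base 16)


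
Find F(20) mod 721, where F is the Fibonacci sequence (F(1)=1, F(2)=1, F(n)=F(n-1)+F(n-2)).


F(k) mod 721 for k=1..20:
1, 1, 2, 3, 5, 8, 13, 21, 34, 55, 89, 144, 233, 377, 610, 266, 155, 421, 576, 276
F(20) mod 721 = 276


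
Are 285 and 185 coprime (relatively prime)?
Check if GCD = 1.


Euclidean algorithm:
285 = 1 * 185 + 100
185 = 1 * 100 + 85
100 = 1 * 85 + 15
85 = 5 * 15 + 10
15 = 1 * 10 + 5
10 = 2 * 5 + 0
GCD(285, 185) = 5

No, not coprime (GCD = 5)
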